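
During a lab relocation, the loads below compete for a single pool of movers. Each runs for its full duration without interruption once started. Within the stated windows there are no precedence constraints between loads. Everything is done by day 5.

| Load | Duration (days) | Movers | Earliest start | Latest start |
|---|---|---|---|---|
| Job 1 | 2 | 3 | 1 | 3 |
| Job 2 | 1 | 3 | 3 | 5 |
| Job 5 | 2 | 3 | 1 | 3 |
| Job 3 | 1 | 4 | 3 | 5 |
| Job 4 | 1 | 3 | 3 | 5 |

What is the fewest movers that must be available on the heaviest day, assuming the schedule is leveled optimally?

6

Early-start (Job 1@1, Job 2@3, Job 5@1, Job 3@3, Job 4@3) gives peak 10: d1:6  d2:6  d3:10  d4:0  d5:0.
Shift Job 3→4.
Schedule Job 1@1, Job 2@3, Job 5@1, Job 3@4, Job 4@3: d1:6  d2:6  d3:6  d4:4  d5:0 — peak 6.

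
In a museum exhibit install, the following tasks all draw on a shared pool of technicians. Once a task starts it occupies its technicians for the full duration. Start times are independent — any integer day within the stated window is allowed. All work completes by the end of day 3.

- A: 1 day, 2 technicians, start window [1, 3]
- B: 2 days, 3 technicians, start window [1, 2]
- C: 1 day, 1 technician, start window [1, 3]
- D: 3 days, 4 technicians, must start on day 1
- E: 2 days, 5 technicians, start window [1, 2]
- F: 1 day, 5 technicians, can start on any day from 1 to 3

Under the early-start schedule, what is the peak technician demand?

20

Early-start schedule: A@1, B@1, C@1, D@1, E@1, F@1.
Load per day: day 1: 20, day 2: 12, day 3: 4.
Peak is 20.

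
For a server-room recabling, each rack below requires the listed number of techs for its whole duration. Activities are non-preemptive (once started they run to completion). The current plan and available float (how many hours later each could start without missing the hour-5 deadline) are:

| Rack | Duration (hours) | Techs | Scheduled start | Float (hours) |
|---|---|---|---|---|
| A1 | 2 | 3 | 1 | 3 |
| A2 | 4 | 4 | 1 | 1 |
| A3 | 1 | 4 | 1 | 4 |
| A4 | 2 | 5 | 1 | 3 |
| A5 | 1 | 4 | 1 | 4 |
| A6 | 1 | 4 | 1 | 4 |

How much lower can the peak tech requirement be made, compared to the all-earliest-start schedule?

13

Early-start peak: h1:24  h2:12  h3:4  h4:4  h5:0 ⇒ 24.
Leveled (A1@1, A2@1, A3@1, A4@3, A5@2, A6@5): h1:11  h2:11  h3:9  h4:9  h5:4 ⇒ 11.
Reduction 24 − 11 = 13.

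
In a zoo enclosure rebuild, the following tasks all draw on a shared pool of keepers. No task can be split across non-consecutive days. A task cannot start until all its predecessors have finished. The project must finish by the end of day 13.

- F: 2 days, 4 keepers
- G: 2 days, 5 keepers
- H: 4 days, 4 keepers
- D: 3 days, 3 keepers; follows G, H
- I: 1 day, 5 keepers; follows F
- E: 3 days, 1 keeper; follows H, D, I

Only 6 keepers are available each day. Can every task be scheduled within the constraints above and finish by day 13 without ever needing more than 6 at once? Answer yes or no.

The minimum achievable peak is 7; 6 < 7, so no feasible schedule stays within the cap.

no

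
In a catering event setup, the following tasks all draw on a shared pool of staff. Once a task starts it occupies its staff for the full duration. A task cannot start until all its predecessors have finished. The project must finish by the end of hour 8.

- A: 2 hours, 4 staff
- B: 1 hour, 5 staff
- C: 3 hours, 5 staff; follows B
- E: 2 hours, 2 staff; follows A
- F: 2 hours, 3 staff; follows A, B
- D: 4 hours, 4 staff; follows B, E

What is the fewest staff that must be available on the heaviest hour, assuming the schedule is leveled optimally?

Early-start (A@1, B@1, C@2, E@3, F@3, D@5) gives peak 10: h1:9  h2:9  h3:10  h4:10  h5:4  h6:4  h7:4  h8:4.
Shift F→5.
Schedule A@1, B@1, C@2, E@3, F@5, D@5: h1:9  h2:9  h3:7  h4:7  h5:7  h6:7  h7:4  h8:4 — peak 9.

9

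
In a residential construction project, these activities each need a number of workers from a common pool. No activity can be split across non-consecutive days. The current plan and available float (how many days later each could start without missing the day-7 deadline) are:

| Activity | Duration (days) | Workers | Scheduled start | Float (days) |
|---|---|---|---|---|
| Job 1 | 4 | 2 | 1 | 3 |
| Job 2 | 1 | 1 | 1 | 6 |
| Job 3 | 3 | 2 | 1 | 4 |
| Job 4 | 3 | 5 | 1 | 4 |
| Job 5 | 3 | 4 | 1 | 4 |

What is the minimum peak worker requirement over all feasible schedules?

7

Early-start (Job 1@1, Job 2@1, Job 3@1, Job 4@1, Job 5@1) gives peak 14: d1:14  d2:13  d3:13  d4:2  d5:0  d6:0  d7:0.
Shift Job 3→4, Job 4→5.
Schedule Job 1@1, Job 2@1, Job 3@4, Job 4@5, Job 5@1: d1:7  d2:6  d3:6  d4:4  d5:7  d6:7  d7:5 — peak 7.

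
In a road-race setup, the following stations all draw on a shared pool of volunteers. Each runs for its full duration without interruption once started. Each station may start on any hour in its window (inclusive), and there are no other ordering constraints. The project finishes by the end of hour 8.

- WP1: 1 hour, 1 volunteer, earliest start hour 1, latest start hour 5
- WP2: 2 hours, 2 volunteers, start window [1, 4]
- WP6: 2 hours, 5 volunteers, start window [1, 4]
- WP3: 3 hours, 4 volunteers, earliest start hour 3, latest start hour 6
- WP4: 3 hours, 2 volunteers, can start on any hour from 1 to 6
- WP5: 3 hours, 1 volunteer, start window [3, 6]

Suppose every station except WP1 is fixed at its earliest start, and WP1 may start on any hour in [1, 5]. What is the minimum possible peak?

WP1@1: h1:10  h2:9  h3:7  h4:5  h5:5  h6:0  h7:0  h8:0 → peak 10
WP1@2: h1:9  h2:10  h3:7  h4:5  h5:5  h6:0  h7:0  h8:0 → peak 10
WP1@3: h1:9  h2:9  h3:8  h4:5  h5:5  h6:0  h7:0  h8:0 → peak 9
WP1@4: h1:9  h2:9  h3:7  h4:6  h5:5  h6:0  h7:0  h8:0 → peak 9
WP1@5: h1:9  h2:9  h3:7  h4:5  h5:6  h6:0  h7:0  h8:0 → peak 9
Best is WP1@3, peak 9.

9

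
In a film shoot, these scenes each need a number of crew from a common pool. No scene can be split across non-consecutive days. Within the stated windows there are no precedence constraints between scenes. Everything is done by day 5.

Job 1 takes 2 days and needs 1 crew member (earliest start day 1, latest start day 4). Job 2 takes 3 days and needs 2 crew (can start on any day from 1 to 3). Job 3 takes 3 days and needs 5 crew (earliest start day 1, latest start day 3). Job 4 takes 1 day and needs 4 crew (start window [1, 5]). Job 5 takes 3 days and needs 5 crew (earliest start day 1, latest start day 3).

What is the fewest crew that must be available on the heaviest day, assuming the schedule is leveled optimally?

Early-start (Job 1@1, Job 2@1, Job 3@1, Job 4@1, Job 5@1) gives peak 17: d1:17  d2:13  d3:12  d4:0  d5:0.
Shift Job 5→3.
Schedule Job 1@1, Job 2@1, Job 3@1, Job 4@1, Job 5@3: d1:12  d2:8  d3:12  d4:5  d5:5 — peak 12.

12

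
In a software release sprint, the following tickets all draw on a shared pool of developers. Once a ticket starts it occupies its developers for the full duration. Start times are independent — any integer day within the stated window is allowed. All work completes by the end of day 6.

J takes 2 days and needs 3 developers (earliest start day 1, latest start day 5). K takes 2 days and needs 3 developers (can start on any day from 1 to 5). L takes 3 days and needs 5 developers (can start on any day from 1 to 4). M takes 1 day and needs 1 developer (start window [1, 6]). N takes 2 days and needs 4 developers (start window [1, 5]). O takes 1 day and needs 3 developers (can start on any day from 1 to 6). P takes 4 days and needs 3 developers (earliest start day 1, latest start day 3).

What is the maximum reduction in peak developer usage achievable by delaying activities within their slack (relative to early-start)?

Early-start peak: d1:22  d2:18  d3:8  d4:3  d5:0  d6:0 ⇒ 22.
Leveled (J@1, K@1, L@3, M@3, N@5, O@6, P@1): d1:9  d2:9  d3:9  d4:8  d5:9  d6:7 ⇒ 9.
Reduction 22 − 9 = 13.

13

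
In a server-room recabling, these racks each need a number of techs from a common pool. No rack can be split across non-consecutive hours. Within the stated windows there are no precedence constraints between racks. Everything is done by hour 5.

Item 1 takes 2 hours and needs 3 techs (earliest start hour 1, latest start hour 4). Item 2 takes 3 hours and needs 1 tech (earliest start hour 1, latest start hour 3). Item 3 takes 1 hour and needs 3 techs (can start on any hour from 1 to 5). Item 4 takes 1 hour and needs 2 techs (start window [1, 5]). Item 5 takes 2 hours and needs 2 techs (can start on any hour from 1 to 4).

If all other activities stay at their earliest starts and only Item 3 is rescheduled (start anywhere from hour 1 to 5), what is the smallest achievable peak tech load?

8

Item 3@1: h1:11  h2:6  h3:1  h4:0  h5:0 → peak 11
Item 3@2: h1:8  h2:9  h3:1  h4:0  h5:0 → peak 9
Item 3@3: h1:8  h2:6  h3:4  h4:0  h5:0 → peak 8
Item 3@4: h1:8  h2:6  h3:1  h4:3  h5:0 → peak 8
Item 3@5: h1:8  h2:6  h3:1  h4:0  h5:3 → peak 8
Best is Item 3@3, peak 8.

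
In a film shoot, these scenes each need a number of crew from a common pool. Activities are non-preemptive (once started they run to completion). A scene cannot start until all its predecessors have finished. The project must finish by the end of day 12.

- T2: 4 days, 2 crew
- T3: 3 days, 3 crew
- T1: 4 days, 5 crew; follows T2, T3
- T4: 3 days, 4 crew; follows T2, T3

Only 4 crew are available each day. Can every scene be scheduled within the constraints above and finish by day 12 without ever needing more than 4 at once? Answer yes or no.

Total crew member-days = 49; over 12 days the average is 49/12 > 4, so some day must exceed 4.

no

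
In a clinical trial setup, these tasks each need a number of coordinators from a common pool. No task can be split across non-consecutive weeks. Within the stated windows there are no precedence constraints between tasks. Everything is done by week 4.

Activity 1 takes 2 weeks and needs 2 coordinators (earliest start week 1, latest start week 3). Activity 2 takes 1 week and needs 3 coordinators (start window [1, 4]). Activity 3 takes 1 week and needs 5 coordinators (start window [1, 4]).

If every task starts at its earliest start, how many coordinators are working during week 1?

10

At early start, week 1 has: Activity 1, Activity 2, Activity 3.
Demand: 2 + 3 + 5 = 10.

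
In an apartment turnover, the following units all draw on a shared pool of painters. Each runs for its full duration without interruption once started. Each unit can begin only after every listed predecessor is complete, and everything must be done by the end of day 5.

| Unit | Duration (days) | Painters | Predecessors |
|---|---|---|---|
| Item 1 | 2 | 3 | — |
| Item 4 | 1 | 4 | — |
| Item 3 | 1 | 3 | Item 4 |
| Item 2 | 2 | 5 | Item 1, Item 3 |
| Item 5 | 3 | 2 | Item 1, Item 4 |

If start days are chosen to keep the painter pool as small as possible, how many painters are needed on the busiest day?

Schedule Item 1@1, Item 4@1, Item 3@2, Item 2@3, Item 5@3: d1:7  d2:6  d3:7  d4:7  d5:2 — peak 7.
No arrangement of the 4 feasible schedules does better.

7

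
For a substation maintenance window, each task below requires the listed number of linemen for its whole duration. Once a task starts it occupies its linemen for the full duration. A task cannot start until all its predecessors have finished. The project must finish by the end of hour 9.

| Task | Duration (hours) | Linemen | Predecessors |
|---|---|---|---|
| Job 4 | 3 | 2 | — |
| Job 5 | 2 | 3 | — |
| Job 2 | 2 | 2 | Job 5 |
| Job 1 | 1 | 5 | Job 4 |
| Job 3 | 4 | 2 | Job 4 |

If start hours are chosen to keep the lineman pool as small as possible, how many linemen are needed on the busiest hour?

5

Early-start (Job 4@1, Job 5@1, Job 2@3, Job 1@4, Job 3@4) gives peak 9: h1:5  h2:5  h3:4  h4:9  h5:2  h6:2  h7:2  h8:0  h9:0.
Shift Job 1→5, Job 3→6.
Schedule Job 4@1, Job 5@1, Job 2@3, Job 1@5, Job 3@6: h1:5  h2:5  h3:4  h4:2  h5:5  h6:2  h7:2  h8:2  h9:2 — peak 5.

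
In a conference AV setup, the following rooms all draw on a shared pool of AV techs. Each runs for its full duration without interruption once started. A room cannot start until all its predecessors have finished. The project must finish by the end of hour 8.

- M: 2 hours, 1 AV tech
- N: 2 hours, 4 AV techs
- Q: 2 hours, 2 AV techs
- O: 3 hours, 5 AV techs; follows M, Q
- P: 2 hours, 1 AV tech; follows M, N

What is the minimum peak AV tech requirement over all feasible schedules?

Early-start (M@1, N@1, Q@1, O@3, P@3) gives peak 7: h1:7  h2:7  h3:6  h4:6  h5:5  h6:0  h7:0  h8:0.
Shift Q→3, O→5.
Schedule M@1, N@1, Q@3, O@5, P@3: h1:5  h2:5  h3:3  h4:3  h5:5  h6:5  h7:5  h8:0 — peak 5.

5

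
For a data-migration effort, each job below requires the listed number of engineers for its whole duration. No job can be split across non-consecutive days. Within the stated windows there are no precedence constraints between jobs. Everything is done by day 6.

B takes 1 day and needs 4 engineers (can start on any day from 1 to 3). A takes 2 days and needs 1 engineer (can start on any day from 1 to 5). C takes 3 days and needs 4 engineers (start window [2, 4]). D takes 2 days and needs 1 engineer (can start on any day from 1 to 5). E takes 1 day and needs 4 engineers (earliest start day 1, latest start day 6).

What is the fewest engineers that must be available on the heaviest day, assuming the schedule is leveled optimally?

Early-start (B@1, A@1, C@2, D@1, E@1) gives peak 10: d1:10  d2:6  d3:4  d4:4  d5:0  d6:0.
Shift D→3, E→5.
Schedule B@1, A@1, C@2, D@3, E@5: d1:5  d2:5  d3:5  d4:5  d5:4  d6:0 — peak 5.

5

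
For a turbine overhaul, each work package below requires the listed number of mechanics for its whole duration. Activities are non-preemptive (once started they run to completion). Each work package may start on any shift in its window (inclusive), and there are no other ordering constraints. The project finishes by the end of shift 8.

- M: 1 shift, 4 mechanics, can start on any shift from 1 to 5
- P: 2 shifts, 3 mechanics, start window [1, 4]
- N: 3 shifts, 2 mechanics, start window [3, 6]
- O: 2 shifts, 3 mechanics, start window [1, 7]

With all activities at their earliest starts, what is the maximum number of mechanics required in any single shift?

10

Early-start schedule: M@1, P@1, N@3, O@1.
Load per shift: shift 1: 10, shift 2: 6, shift 3: 2, shift 4: 2, shift 5: 2, shift 6: 0, shift 7: 0, shift 8: 0.
Peak is 10.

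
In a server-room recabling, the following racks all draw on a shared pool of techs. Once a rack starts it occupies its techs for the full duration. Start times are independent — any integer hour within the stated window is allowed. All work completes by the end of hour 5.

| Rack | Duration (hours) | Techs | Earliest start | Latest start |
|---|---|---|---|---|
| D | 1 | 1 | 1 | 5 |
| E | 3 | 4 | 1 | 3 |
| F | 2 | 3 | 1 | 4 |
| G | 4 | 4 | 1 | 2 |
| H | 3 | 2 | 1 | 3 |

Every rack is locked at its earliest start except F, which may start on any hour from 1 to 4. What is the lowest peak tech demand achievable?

11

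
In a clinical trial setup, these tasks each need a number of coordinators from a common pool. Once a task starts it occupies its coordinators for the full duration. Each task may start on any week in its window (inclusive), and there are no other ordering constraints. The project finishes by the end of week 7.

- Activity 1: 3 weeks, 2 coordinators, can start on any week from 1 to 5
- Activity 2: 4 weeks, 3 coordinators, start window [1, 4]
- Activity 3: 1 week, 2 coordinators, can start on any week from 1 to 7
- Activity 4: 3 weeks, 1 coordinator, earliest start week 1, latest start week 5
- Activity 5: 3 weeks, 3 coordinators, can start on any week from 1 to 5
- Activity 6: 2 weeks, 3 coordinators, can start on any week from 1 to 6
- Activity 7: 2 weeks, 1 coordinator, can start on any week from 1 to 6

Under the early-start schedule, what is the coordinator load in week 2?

13

At early start, week 2 has: Activity 1, Activity 2, Activity 4, Activity 5, Activity 6, Activity 7.
Demand: 2 + 3 + 1 + 3 + 3 + 1 = 13.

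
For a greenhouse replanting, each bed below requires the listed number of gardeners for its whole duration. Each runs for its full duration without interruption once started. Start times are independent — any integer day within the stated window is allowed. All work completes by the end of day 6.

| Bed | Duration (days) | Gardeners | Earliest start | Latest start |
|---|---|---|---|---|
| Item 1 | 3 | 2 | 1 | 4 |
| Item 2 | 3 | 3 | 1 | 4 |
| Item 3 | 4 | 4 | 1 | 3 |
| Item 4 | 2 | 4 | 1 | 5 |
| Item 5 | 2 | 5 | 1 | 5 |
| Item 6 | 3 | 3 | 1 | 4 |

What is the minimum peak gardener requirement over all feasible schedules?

Early-start (Item 1@1, Item 2@1, Item 3@1, Item 4@1, Item 5@1, Item 6@1) gives peak 21: d1:21  d2:21  d3:12  d4:4  d5:0  d6:0.
Shift Item 3→3, Item 4→4, Item 6→4.
Schedule Item 1@1, Item 2@1, Item 3@3, Item 4@4, Item 5@1, Item 6@4: d1:10  d2:10  d3:9  d4:11  d5:11  d6:7 — peak 11.

11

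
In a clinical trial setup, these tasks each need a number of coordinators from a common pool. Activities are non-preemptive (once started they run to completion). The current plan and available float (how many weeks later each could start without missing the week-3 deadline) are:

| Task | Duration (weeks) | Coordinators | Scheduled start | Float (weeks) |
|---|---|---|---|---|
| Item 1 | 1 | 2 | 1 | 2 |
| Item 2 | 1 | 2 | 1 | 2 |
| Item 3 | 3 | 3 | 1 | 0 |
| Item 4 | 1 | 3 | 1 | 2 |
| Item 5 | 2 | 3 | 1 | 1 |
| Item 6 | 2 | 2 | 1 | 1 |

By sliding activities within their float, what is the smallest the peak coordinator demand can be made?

Early-start (Item 1@1, Item 2@1, Item 3@1, Item 4@1, Item 5@1, Item 6@1) gives peak 15: w1:15  w2:8  w3:3.
Shift Item 4→3, Item 5→2.
Schedule Item 1@1, Item 2@1, Item 3@1, Item 4@3, Item 5@2, Item 6@1: w1:9  w2:8  w3:9 — peak 9.
Total coordinator-weeks = 26 over 3 weeks ⇒ peak ≥ ⌈26/3⌉ = 9, so 9 is optimal.

9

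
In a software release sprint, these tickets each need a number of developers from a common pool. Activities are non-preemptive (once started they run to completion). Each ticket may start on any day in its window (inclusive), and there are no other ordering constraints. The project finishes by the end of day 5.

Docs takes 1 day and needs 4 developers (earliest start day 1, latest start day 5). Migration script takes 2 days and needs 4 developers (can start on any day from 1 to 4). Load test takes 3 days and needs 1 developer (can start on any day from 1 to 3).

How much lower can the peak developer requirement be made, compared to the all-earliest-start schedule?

4

Early-start peak: d1:9  d2:5  d3:1  d4:0  d5:0 ⇒ 9.
Leveled (Docs@1, Migration script@2, Load test@1): d1:5  d2:5  d3:5  d4:0  d5:0 ⇒ 5.
Reduction 9 − 5 = 4.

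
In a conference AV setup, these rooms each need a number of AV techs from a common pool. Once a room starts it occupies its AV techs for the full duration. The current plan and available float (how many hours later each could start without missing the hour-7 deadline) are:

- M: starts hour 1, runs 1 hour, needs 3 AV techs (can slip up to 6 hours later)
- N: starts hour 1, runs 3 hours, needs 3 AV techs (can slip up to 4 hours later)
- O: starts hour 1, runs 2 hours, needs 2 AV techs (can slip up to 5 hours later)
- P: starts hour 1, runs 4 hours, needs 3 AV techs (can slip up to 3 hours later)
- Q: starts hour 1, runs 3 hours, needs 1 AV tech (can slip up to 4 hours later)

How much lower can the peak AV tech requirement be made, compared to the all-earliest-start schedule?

6

Early-start peak: h1:12  h2:9  h3:7  h4:3  h5:0  h6:0  h7:0 ⇒ 12.
Leveled (M@1, N@1, O@2, P@4, Q@2): h1:6  h2:6  h3:6  h4:4  h5:3  h6:3  h7:3 ⇒ 6.
Reduction 12 − 6 = 6.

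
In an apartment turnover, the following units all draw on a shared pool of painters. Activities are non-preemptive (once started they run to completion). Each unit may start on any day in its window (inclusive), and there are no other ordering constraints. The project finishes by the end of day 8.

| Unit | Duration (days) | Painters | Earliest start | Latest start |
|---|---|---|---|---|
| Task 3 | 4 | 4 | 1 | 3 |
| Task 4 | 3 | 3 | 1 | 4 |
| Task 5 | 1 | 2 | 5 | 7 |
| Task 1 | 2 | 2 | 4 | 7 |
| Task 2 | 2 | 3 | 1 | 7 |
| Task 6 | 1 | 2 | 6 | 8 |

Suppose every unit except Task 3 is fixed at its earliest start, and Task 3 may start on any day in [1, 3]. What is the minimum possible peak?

8

Task 3@1: d1:10  d2:10  d3:7  d4:6  d5:4  d6:2  d7:0  d8:0 → peak 10
Task 3@2: d1:6  d2:10  d3:7  d4:6  d5:8  d6:2  d7:0  d8:0 → peak 10
Task 3@3: d1:6  d2:6  d3:7  d4:6  d5:8  d6:6  d7:0  d8:0 → peak 8
Best is Task 3@3, peak 8.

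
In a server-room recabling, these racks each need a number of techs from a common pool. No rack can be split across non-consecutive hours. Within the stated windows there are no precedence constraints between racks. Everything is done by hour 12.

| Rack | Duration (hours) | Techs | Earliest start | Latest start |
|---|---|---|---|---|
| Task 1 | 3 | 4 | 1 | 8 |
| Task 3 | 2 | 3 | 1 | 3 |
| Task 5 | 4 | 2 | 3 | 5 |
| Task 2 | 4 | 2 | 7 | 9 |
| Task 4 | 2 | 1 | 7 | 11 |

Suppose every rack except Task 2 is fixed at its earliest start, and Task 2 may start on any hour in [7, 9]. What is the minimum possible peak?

7

Task 2@7: h1:7  h2:7  h3:6  h4:2  h5:2  h6:2  h7:3  h8:3  h9:2  h10:2  h11:0  h12:0 → peak 7
Task 2@8: h1:7  h2:7  h3:6  h4:2  h5:2  h6:2  h7:1  h8:3  h9:2  h10:2  h11:2  h12:0 → peak 7
Task 2@9: h1:7  h2:7  h3:6  h4:2  h5:2  h6:2  h7:1  h8:1  h9:2  h10:2  h11:2  h12:2 → peak 7
Best is Task 2@7, peak 7.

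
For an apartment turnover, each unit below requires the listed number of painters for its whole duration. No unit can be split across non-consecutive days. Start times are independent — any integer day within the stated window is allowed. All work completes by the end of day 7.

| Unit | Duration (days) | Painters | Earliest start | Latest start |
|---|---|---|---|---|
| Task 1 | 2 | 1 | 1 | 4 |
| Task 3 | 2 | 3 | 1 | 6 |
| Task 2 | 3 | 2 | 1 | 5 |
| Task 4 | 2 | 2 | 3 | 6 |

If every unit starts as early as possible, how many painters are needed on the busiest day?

Early-start schedule: Task 1@1, Task 3@1, Task 2@1, Task 4@3.
Load per day: day 1: 6, day 2: 6, day 3: 4, day 4: 2, day 5: 0, day 6: 0, day 7: 0.
Peak is 6.

6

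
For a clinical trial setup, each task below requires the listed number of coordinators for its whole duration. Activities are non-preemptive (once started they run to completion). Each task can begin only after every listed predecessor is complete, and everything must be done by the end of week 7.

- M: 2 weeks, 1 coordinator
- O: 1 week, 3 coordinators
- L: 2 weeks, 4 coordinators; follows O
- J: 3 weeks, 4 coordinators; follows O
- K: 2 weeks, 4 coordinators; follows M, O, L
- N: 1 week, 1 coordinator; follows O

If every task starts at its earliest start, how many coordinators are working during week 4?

8

At early start, week 4 has: J, K.
Demand: 4 + 4 = 8.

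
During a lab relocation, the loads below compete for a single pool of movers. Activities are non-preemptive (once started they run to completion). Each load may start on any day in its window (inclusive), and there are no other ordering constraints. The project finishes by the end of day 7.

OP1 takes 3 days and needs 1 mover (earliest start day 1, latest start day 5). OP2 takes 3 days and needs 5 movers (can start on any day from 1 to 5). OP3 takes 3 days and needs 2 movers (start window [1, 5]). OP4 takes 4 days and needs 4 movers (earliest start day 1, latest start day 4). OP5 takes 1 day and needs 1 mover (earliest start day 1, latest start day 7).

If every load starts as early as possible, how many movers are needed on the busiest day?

Early-start schedule: OP1@1, OP2@1, OP3@1, OP4@1, OP5@1.
Load per day: day 1: 13, day 2: 12, day 3: 12, day 4: 4, day 5: 0, day 6: 0, day 7: 0.
Peak is 13.

13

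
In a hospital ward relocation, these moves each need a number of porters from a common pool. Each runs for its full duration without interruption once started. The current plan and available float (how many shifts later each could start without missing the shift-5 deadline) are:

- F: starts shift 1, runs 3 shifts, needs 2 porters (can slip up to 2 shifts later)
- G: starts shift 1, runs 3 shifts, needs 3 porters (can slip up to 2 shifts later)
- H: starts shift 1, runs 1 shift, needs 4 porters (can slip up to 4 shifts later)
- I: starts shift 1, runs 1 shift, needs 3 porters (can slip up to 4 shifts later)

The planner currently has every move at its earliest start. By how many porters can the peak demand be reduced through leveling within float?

Early-start peak: s1:12  s2:5  s3:5  s4:0  s5:0 ⇒ 12.
Leveled (F@1, G@1, H@4, I@5): s1:5  s2:5  s3:5  s4:4  s5:3 ⇒ 5.
Reduction 12 − 5 = 7.

7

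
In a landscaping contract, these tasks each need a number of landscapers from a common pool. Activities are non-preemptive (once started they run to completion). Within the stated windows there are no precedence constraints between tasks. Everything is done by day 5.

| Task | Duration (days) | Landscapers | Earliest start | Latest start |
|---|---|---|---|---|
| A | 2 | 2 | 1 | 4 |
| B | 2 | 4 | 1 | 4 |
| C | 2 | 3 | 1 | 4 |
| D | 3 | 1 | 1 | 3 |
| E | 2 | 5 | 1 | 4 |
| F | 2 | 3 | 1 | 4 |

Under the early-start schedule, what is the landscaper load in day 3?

At early start, day 3 has: D.
Demand: 1 = 1.

1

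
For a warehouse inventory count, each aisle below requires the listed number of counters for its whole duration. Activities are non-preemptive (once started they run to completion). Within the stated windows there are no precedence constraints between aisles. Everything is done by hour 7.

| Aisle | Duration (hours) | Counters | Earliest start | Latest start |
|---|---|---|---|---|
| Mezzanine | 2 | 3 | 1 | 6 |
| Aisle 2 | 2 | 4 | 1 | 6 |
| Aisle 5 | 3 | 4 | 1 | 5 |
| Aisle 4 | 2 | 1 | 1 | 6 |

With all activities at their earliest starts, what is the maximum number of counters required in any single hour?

12

Early-start schedule: Mezzanine@1, Aisle 2@1, Aisle 5@1, Aisle 4@1.
Load per hour: hour 1: 12, hour 2: 12, hour 3: 4, hour 4: 0, hour 5: 0, hour 6: 0, hour 7: 0.
Peak is 12.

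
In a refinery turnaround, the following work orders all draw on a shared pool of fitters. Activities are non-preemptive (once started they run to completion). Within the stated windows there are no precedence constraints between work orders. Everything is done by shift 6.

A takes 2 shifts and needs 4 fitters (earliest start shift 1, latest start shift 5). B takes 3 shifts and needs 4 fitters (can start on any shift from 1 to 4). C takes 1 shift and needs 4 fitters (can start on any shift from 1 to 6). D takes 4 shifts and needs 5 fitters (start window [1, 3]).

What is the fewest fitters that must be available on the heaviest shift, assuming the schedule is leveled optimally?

Early-start (A@1, B@1, C@1, D@1) gives peak 17: s1:17  s2:13  s3:9  s4:5  s5:0  s6:0.
Shift C→4, D→3.
Schedule A@1, B@1, C@4, D@3: s1:8  s2:8  s3:9  s4:9  s5:5  s6:5 — peak 9.

9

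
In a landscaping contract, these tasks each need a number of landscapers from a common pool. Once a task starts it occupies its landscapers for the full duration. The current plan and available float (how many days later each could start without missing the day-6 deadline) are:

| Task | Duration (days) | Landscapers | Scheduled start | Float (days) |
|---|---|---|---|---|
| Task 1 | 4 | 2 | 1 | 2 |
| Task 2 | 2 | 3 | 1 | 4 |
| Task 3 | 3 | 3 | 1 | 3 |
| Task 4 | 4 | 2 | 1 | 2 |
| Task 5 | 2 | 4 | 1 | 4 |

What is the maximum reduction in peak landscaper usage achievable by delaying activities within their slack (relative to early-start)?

Early-start peak: d1:14  d2:14  d3:7  d4:4  d5:0  d6:0 ⇒ 14.
Leveled (Task 1@1, Task 2@1, Task 3@3, Task 4@1, Task 5@5): d1:7  d2:7  d3:7  d4:7  d5:7  d6:4 ⇒ 7.
Reduction 14 − 7 = 7.

7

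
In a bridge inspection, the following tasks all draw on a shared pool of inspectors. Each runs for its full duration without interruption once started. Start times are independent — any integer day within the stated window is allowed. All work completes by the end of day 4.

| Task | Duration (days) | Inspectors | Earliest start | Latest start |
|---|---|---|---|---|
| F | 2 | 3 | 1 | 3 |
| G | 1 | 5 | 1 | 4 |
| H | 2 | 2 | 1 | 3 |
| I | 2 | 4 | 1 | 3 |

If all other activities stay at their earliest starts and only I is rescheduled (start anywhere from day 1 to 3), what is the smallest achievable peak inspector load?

10

I@1: d1:14  d2:9  d3:0  d4:0 → peak 14
I@2: d1:10  d2:9  d3:4  d4:0 → peak 10
I@3: d1:10  d2:5  d3:4  d4:4 → peak 10
Best is I@2, peak 10.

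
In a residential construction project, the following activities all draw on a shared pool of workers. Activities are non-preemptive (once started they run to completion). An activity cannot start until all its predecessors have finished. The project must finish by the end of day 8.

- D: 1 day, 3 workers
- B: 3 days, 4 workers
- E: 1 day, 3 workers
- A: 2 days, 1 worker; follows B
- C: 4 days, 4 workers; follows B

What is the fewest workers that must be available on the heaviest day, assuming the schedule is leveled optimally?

Early-start (D@1, B@1, E@1, A@4, C@4) gives peak 10: d1:10  d2:4  d3:4  d4:5  d5:5  d6:4  d7:4  d8:0.
Shift B→2, A→5, C→5.
Schedule D@1, B@2, E@1, A@5, C@5: d1:6  d2:4  d3:4  d4:4  d5:5  d6:5  d7:4  d8:4 — peak 6.

6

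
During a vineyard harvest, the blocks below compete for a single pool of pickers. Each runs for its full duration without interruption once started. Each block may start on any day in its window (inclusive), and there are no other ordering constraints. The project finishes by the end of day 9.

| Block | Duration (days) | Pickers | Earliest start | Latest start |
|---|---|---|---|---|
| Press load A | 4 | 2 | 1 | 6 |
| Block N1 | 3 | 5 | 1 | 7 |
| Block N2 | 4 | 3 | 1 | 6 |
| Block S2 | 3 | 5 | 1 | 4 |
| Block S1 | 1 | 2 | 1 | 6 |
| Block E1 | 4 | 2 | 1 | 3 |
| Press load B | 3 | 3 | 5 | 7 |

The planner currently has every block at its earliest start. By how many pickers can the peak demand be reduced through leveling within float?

Early-start peak: d1:19  d2:17  d3:17  d4:7  d5:3  d6:3  d7:3  d8:0  d9:0 ⇒ 19.
Leveled (Press load A@1, Block N1@1, Block N2@6, Block S2@4, Block S1@1, Block E1@2, Press load B@7): d1:9  d2:9  d3:9  d4:9  d5:7  d6:8  d7:6  d8:6  d9:6 ⇒ 9.
Reduction 19 − 9 = 10.

10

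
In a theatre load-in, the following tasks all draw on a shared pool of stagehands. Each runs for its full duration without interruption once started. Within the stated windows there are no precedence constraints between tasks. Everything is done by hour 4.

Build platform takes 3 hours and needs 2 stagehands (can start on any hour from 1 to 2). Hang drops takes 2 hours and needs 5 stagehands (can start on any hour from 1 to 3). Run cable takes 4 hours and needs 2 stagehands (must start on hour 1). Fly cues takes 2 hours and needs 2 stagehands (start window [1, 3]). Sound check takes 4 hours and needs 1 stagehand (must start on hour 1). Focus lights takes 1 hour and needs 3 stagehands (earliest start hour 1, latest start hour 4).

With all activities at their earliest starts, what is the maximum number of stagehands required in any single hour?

Early-start schedule: Build platform@1, Hang drops@1, Run cable@1, Fly cues@1, Sound check@1, Focus lights@1.
Load per hour: hour 1: 15, hour 2: 12, hour 3: 5, hour 4: 3.
Peak is 15.

15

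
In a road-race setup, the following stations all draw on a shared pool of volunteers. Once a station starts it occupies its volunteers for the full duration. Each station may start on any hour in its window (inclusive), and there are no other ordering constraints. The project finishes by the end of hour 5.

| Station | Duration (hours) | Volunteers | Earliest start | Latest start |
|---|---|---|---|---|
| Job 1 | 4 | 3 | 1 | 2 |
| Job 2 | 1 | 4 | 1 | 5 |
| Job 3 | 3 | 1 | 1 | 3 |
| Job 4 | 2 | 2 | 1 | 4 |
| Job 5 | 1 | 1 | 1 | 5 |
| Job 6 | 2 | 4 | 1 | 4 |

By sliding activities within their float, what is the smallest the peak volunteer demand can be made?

Early-start (Job 1@1, Job 2@1, Job 3@1, Job 4@1, Job 5@1, Job 6@1) gives peak 15: h1:15  h2:10  h3:4  h4:3  h5:0.
Shift Job 2→5, Job 3→3, Job 4→3, Job 5→3.
Schedule Job 1@1, Job 2@5, Job 3@3, Job 4@3, Job 5@3, Job 6@1: h1:7  h2:7  h3:7  h4:6  h5:5 — peak 7.
Total volunteer-hours = 32 over 5 hours ⇒ peak ≥ ⌈32/5⌉ = 7, so 7 is optimal.

7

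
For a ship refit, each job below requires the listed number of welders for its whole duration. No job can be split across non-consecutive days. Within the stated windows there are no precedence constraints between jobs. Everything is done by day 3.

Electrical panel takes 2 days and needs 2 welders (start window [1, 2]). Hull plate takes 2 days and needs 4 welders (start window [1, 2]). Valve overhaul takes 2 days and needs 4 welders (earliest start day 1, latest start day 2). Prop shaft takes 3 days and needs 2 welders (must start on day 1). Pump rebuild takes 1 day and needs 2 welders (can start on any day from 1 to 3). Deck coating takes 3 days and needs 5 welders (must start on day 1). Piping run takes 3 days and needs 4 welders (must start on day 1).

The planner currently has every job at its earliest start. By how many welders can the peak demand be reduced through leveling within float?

2

Early-start peak: d1:23  d2:21  d3:11 ⇒ 23.
Leveled (Electrical panel@1, Hull plate@1, Valve overhaul@1, Prop shaft@1, Pump rebuild@3, Deck coating@1, Piping run@1): d1:21  d2:21  d3:13 ⇒ 21.
Reduction 23 − 21 = 2.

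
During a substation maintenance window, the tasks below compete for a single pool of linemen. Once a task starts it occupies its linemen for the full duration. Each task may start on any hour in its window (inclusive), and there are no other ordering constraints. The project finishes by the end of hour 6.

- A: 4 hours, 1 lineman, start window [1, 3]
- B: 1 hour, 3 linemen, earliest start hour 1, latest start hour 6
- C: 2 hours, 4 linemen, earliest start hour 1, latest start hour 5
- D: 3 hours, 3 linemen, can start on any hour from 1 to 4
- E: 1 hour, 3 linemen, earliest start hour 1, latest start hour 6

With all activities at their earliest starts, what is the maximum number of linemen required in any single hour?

14

Early-start schedule: A@1, B@1, C@1, D@1, E@1.
Load per hour: hour 1: 14, hour 2: 8, hour 3: 4, hour 4: 1, hour 5: 0, hour 6: 0.
Peak is 14.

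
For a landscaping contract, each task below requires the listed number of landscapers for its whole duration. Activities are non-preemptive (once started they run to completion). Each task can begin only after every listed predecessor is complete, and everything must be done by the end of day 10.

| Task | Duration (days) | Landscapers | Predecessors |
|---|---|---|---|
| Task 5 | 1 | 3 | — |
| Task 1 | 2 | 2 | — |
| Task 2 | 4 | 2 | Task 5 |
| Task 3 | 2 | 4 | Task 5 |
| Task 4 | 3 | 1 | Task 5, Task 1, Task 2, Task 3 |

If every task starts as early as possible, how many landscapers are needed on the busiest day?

Early-start schedule: Task 5@1, Task 1@1, Task 2@2, Task 3@2, Task 4@6.
Load per day: day 1: 5, day 2: 8, day 3: 6, day 4: 2, day 5: 2, day 6: 1, day 7: 1, day 8: 1, day 9: 0, day 10: 0.
Peak is 8.

8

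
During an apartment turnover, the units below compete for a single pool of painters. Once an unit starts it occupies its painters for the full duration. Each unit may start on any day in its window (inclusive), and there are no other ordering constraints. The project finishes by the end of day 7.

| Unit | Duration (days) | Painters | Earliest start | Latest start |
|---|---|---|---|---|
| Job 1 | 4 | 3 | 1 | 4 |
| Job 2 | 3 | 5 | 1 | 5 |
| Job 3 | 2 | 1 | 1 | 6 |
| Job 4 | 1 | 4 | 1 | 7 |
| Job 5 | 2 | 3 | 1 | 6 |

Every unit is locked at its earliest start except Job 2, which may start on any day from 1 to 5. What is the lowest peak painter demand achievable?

Job 2@1: d1:16  d2:12  d3:8  d4:3  d5:0  d6:0  d7:0 → peak 16
Job 2@2: d1:11  d2:12  d3:8  d4:8  d5:0  d6:0  d7:0 → peak 12
Job 2@3: d1:11  d2:7  d3:8  d4:8  d5:5  d6:0  d7:0 → peak 11
Job 2@4: d1:11  d2:7  d3:3  d4:8  d5:5  d6:5  d7:0 → peak 11
Job 2@5: d1:11  d2:7  d3:3  d4:3  d5:5  d6:5  d7:5 → peak 11
Best is Job 2@3, peak 11.

11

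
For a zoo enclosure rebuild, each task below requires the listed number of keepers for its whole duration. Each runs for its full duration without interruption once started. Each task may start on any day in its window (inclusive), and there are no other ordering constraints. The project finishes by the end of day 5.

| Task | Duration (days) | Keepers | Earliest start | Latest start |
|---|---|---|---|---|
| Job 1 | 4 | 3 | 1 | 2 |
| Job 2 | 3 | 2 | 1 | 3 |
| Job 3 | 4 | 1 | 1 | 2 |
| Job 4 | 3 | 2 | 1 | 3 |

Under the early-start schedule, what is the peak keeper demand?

8

Early-start schedule: Job 1@1, Job 2@1, Job 3@1, Job 4@1.
Load per day: day 1: 8, day 2: 8, day 3: 8, day 4: 4, day 5: 0.
Peak is 8.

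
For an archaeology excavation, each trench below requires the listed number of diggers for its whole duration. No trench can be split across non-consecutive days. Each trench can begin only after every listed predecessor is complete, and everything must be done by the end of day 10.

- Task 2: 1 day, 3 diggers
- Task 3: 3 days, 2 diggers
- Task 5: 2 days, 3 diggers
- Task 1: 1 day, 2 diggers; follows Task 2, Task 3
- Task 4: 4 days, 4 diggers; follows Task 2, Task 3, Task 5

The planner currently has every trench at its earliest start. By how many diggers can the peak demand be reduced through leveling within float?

3

Early-start peak: d1:8  d2:5  d3:2  d4:6  d5:4  d6:4  d7:4  d8:0  d9:0  d10:0 ⇒ 8.
Leveled (Task 2@1, Task 3@1, Task 5@2, Task 1@4, Task 4@5): d1:5  d2:5  d3:5  d4:2  d5:4  d6:4  d7:4  d8:4  d9:0  d10:0 ⇒ 5.
Reduction 8 − 5 = 3.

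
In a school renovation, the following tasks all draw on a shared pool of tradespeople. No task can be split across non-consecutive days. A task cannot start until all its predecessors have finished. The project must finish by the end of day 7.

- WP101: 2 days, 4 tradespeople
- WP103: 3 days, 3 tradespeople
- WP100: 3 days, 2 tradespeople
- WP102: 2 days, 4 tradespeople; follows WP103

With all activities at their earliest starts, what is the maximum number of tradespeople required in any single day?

9

Early-start schedule: WP101@1, WP103@1, WP100@1, WP102@4.
Load per day: day 1: 9, day 2: 9, day 3: 5, day 4: 4, day 5: 4, day 6: 0, day 7: 0.
Peak is 9.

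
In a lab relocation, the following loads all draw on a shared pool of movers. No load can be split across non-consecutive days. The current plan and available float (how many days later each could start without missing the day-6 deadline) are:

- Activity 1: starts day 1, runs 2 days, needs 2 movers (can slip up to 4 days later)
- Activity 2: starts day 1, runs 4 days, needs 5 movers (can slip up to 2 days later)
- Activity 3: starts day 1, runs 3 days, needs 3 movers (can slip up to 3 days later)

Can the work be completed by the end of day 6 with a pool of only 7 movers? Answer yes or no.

The minimum achievable peak is 8; 7 < 8, so no feasible schedule stays within the cap.

no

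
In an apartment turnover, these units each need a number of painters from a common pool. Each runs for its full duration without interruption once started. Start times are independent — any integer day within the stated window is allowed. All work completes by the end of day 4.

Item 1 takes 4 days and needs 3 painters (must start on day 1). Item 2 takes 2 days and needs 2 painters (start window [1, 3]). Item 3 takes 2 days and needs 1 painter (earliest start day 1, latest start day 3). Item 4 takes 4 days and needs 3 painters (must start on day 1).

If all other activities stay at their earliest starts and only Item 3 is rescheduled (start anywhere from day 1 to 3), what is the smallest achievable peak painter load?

Item 3@1: d1:9  d2:9  d3:6  d4:6 → peak 9
Item 3@2: d1:8  d2:9  d3:7  d4:6 → peak 9
Item 3@3: d1:8  d2:8  d3:7  d4:7 → peak 8
Best is Item 3@3, peak 8.

8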